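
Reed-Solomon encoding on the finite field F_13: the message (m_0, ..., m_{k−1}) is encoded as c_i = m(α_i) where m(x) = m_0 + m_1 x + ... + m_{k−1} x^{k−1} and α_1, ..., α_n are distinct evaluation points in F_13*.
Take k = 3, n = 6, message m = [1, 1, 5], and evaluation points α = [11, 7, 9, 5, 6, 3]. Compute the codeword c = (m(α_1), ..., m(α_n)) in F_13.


c = [6, 6, 12, 1, 5, 10]

Message polynomial: m(x) = 1 + 1·x + 5·x^2 (mod 13).
For each evaluation point α_i, compute m(α_i) mod 13:
  α_1 = 11: Horner steps 5 → 4 → 6, so m(11) = 6.
  α_2 = 7: Horner steps 5 → 10 → 6, so m(7) = 6.
  α_3 = 9: Horner steps 5 → 7 → 12, so m(9) = 12.
  α_4 = 5: Horner steps 5 → 0 → 1, so m(5) = 1.
  α_5 = 6: Horner steps 5 → 5 → 5, so m(6) = 5.
  α_6 = 3: Horner steps 5 → 3 → 10, so m(3) = 10.
Codeword c = [6, 6, 12, 1, 5, 10] ∈ F_13^6.


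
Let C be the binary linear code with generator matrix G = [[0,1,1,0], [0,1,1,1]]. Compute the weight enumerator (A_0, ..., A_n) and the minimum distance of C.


Weight distribution: A_0 = 1, A_1 = 1, A_2 = 1, A_3 = 1. Minimum distance d = 1.

Enumerate all 2^2 = 4 messages m ∈ F_2^2.
For each, compute codeword c = mG in F_2^4, then tally its weight.
  m = 00 → c = 0000, weight = 0.
  m = 10 → c = 0110, weight = 2.
  m = 01 → c = 0111, weight = 3.
  m = 11 → c = 0001, weight = 1.
Tally weights:
  weight 0: 1 codewords.
  weight 1: 1 codewords.
  weight 2: 1 codewords.
  weight 3: 1 codewords.
Minimum distance d = smallest w > 0 with A_w > 0 = 1.
Sanity: Σ A_w = 4 = 2^2 = 4 ✓.


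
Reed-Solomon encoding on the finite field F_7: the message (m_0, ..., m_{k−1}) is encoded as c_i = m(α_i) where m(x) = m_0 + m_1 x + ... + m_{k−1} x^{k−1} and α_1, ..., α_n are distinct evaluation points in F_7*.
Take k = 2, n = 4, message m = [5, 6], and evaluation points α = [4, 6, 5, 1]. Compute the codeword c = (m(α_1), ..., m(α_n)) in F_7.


c = [1, 6, 0, 4]

Message polynomial: m(x) = 5 + 6·x (mod 7).
For each evaluation point α_i, compute m(α_i) mod 7:
  α_1 = 4: Horner steps 6 → 1, so m(4) = 1.
  α_2 = 6: Horner steps 6 → 6, so m(6) = 6.
  α_3 = 5: Horner steps 6 → 0, so m(5) = 0.
  α_4 = 1: Horner steps 6 → 4, so m(1) = 4.
Codeword c = [1, 6, 0, 4] ∈ F_7^4.


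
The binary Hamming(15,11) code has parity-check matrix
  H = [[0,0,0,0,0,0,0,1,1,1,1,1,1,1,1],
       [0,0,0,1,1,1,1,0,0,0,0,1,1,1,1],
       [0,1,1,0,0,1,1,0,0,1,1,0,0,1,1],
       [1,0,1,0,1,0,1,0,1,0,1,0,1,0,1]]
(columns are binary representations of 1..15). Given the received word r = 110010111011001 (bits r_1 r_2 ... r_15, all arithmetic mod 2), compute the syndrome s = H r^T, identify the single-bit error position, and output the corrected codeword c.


s = (1, 0, 0, 0)^T, error position = 8, corrected codeword c = 110010101011001

Compute s = H r^T mod 2 one row at a time:
  s_1 = 1 + 1 + 0 + 1 + 1 + 0 + 0 + 1 = 5 ≡ 1 (mod 2).
  s_2 = 0 + 1 + 0 + 1 + 1 + 0 + 0 + 1 = 4 ≡ 0 (mod 2).
  s_3 = 1 + 0 + 0 + 1 + 0 + 1 + 0 + 1 = 4 ≡ 0 (mod 2).
  s_4 = 1 + 0 + 1 + 1 + 1 + 1 + 0 + 1 = 6 ≡ 0 (mod 2).
s = (1, 0, 0, 0)^T — this equals column 8 of H (binary 1000), so error is at position 8.
Correct: flip bit 8 of r = 110010111011001 to get c = 110010101011001.


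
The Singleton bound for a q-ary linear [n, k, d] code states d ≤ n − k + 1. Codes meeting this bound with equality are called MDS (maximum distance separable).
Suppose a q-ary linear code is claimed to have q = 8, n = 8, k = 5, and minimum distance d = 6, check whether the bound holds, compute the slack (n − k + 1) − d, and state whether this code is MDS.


Singleton RHS = n − k + 1 = 4, slack = -2, bound violated (no such code; not MDS).

Singleton bound: d ≤ n − k + 1.
Here n = 8, k = 5, so n − k + 1 = 4.
Given d = 6, check d ≤ 4: NO.
Slack = (n − k + 1) − d = -2.
The slack is negative: d = 6 exceeds n − k + 1 = 4 by 2, so the Singleton bound is violated and no linear [8, 5, 6]_8 code can exist. In particular it is not MDS (MDS requires d = n − k + 1 exactly).
Description: the claimed parameters are [8, 5, 6]_8; such a code would be impossible (violates the Singleton bound).


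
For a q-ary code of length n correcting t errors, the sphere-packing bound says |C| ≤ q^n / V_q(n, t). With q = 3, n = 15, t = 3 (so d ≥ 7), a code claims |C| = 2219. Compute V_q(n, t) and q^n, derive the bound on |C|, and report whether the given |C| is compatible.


V_q(n, t) = 4091, q^n = 14348907, Hamming bound = 3507, |C| = 2219 ≤ bound (satisfied).

Step 1: Compute V_q(n, t) = Σ_{j=0}^3 C(n, j) (q−1)^j.
  j = 0: C(15,0)·(2)^0 = 1·1 = 1.
  j = 1: C(15,1)·(2)^1 = 15·2 = 30.
  j = 2: C(15,2)·(2)^2 = 105·4 = 420.
  j = 3: C(15,3)·(2)^3 = 455·8 = 3640.
  V_q(n, t) = 1 + 30 + 420 + 3640 = 4091.
Step 2: q^n = 3^15 = 14348907.
Step 3: Hamming bound ⌊q^n / V_q(n,t)⌋ = ⌊14348907/4091⌋ = 3507.
Step 4: Compare |C| = 2219 to 3507: satisfied.
The claimed |C| lies below the Hamming bound.


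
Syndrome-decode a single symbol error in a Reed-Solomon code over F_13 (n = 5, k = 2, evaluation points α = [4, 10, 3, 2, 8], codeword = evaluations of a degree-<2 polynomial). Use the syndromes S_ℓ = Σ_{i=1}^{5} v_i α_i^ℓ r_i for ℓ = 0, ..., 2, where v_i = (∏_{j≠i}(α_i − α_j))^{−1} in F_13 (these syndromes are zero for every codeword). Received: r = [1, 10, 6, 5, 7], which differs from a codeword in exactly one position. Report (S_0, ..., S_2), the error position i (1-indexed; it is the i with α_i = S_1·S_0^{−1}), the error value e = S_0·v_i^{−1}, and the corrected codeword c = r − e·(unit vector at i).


S = (4, 8, 3), error at position 4, error magnitude e = 7, c = [1, 10, 6, 11, 7].

Step 1: column multipliers v_i = (∏_{j≠i}(α_i − α_j))^{−1} mod 13.
  i = 1 (α = 4): (4−10)(4−3)(4−2)(4−8) = (−6)·1·2·(−4) = 48 ≡ 9, so v_1 = 9^{−1} = 3 (mod 13).
  i = 2 (α = 10): (10−4)(10−3)(10−2)(10−8) = 6·7·8·2 = 672 ≡ 9, so v_2 = 9^{−1} = 3 (mod 13).
  i = 3 (α = 3): (3−4)(3−10)(3−2)(3−8) = (−1)·(−7)·1·(−5) = −35 ≡ 4, so v_3 = 4^{−1} = 10 (mod 13).
  i = 4 (α = 2): (2−4)(2−10)(2−3)(2−8) = (−2)·(−8)·(−1)·(−6) = 96 ≡ 5, so v_4 = 5^{−1} = 8 (mod 13).
  i = 5 (α = 8): (8−4)(8−10)(8−3)(8−2) = 4·(−2)·5·6 = −240 ≡ 7, so v_5 = 7^{−1} = 2 (mod 13).
  v = [3, 3, 10, 8, 2].
Step 2: syndromes of r = [1, 10, 6, 5, 7] (all sums mod 13).
  S_0 = Σ v_i r_i = 3·1 + 3·10 + 10·6 + 8·5 + 2·7 = 147 ≡ 4.
  S_1 = Σ v_i α_i r_i = 3·4·1 + 3·10·10 + 10·3·6 + 8·2·5 + 2·8·7 = 684 ≡ 8.
  α_i^2 mod 13 = [3, 9, 9, 4, 12].
  S_2 = Σ v_i α_i^2 r_i = 3·3·1 + 3·9·10 + 10·9·6 + 8·4·5 + 2·12·7 = 1147 ≡ 3.
  S = (4, 8, 3) ≠ 0, so r is not a codeword (an error is present).
Step 3: locate the error. For a single error e at position i, S_ℓ = v_i·e·α_i^ℓ, so α_err = S_1/S_0.
  S_0^{−1} = 4^{−1} = 10 (mod 13), so α_err = 8·10 = 80 ≡ 2 = α_4. Error position i = 4.
  Consistency check: S_2/S_1 = 3·5 = 15 ≡ 2 = α_err ✓ (single-error assumption holds).
Step 4: error magnitude e = S_0/v_4 = S_0·∏_{j≠4}(α_4 − α_j) = 4·5 = 20 ≡ 7 (mod 13).
Step 5: correct position 4: c_4 = r_4 − e = 5 − 7 ≡ 11 (mod 13). Hence c = [1, 10, 6, 11, 7].
  Check: interpolating c through the α_i gives m(x) = 8 + 8·x (degree < 2) with m(α_i) = c_i for every i, so c is indeed a codeword.


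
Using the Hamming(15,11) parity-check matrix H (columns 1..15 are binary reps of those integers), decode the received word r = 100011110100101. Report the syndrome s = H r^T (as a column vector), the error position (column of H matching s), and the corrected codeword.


s = (0, 1, 0, 1)^T, error position = 5, corrected codeword c = 100001110100101

Compute s = H r^T mod 2 one row at a time:
  s_1 = 1 + 0 + 1 + 0 + 0 + 1 + 0 + 1 = 4 ≡ 0 (mod 2).
  s_2 = 0 + 1 + 1 + 1 + 0 + 1 + 0 + 1 = 5 ≡ 1 (mod 2).
  s_3 = 0 + 0 + 1 + 1 + 1 + 0 + 0 + 1 = 4 ≡ 0 (mod 2).
  s_4 = 1 + 0 + 1 + 1 + 0 + 0 + 1 + 1 = 5 ≡ 1 (mod 2).
s = (0, 1, 0, 1)^T — this equals column 5 of H (binary 0101), so error is at position 5.
Correct: flip bit 5 of r = 100011110100101 to get c = 100001110100101.


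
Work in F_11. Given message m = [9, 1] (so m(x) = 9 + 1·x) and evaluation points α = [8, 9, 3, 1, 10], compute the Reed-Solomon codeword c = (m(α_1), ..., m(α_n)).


c = [6, 7, 1, 10, 8]

Message polynomial: m(x) = 9 + 1·x (mod 11).
For each evaluation point α_i, compute m(α_i) mod 11:
  α_1 = 8: Horner steps 1 → 6, so m(8) = 6.
  α_2 = 9: Horner steps 1 → 7, so m(9) = 7.
  α_3 = 3: Horner steps 1 → 1, so m(3) = 1.
  α_4 = 1: Horner steps 1 → 10, so m(1) = 10.
  α_5 = 10: Horner steps 1 → 8, so m(10) = 8.
Codeword c = [6, 7, 1, 10, 8] ∈ F_11^5.


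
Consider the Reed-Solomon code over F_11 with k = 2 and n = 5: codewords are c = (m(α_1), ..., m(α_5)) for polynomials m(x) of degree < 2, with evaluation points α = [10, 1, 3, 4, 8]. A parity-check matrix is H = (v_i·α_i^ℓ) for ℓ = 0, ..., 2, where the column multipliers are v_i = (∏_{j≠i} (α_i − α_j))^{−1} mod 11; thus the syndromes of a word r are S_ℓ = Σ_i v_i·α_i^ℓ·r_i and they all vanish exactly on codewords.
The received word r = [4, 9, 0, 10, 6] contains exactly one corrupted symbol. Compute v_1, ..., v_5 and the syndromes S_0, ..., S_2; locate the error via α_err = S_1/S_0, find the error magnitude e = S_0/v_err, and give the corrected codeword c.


S = (10, 10, 10), error at position 2, error magnitude e = 7, c = [4, 2, 0, 10, 6].

Step 1: column multipliers v_i = (∏_{j≠i}(α_i − α_j))^{−1} mod 11.
  i = 1 (α = 10): (10−1)(10−3)(10−4)(10−8) = 9·7·6·2 = 756 ≡ 8, so v_1 = 8^{−1} = 7 (mod 11).
  i = 2 (α = 1): (1−10)(1−3)(1−4)(1−8) = (−9)·(−2)·(−3)·(−7) = 378 ≡ 4, so v_2 = 4^{−1} = 3 (mod 11).
  i = 3 (α = 3): (3−10)(3−1)(3−4)(3−8) = (−7)·2·(−1)·(−5) = −70 ≡ 7, so v_3 = 7^{−1} = 8 (mod 11).
  i = 4 (α = 4): (4−10)(4−1)(4−3)(4−8) = (−6)·3·1·(−4) = 72 ≡ 6, so v_4 = 6^{−1} = 2 (mod 11).
  i = 5 (α = 8): (8−10)(8−1)(8−3)(8−4) = (−2)·7·5·4 = −280 ≡ 6, so v_5 = 6^{−1} = 2 (mod 11).
  v = [7, 3, 8, 2, 2].
Step 2: syndromes of r = [4, 9, 0, 10, 6] (all sums mod 11).
  S_0 = Σ v_i r_i = 7·4 + 3·9 + 8·0 + 2·10 + 2·6 = 87 ≡ 10.
  S_1 = Σ v_i α_i r_i = 7·10·4 + 3·1·9 + 8·3·0 + 2·4·10 + 2·8·6 = 483 ≡ 10.
  α_i^2 mod 11 = [1, 1, 9, 5, 9].
  S_2 = Σ v_i α_i^2 r_i = 7·1·4 + 3·1·9 + 8·9·0 + 2·5·10 + 2·9·6 = 263 ≡ 10.
  S = (10, 10, 10) ≠ 0, so r is not a codeword (an error is present).
Step 3: locate the error. For a single error e at position i, S_ℓ = v_i·e·α_i^ℓ, so α_err = S_1/S_0.
  S_0^{−1} = 10^{−1} = 10 (mod 11), so α_err = 10·10 = 100 ≡ 1 = α_2. Error position i = 2.
  Consistency check: S_2/S_1 = 10·10 = 100 ≡ 1 = α_err ✓ (single-error assumption holds).
Step 4: error magnitude e = S_0/v_2 = S_0·∏_{j≠2}(α_2 − α_j) = 10·4 = 40 ≡ 7 (mod 11).
Step 5: correct position 2: c_2 = r_2 − e = 9 − 7 ≡ 2 (mod 11). Hence c = [4, 2, 0, 10, 6].
  Check: interpolating c through the α_i gives m(x) = 3 + 10·x (degree < 2) with m(α_i) = c_i for every i, so c is indeed a codeword.


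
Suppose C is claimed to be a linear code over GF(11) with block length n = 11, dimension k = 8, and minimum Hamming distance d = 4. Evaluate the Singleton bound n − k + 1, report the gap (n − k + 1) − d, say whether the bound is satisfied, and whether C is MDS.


Singleton RHS = n − k + 1 = 4, slack = 0, bound satisfied, MDS.

Singleton bound: d ≤ n − k + 1.
Here n = 11, k = 8, so n − k + 1 = 4.
Given d = 4, check d ≤ 4: YES.
Slack = (n − k + 1) − d = 0.
The code is MDS (slack = 0).
Description: the claimed parameters are [11, 8, 4]_11; such a code would be MDS (meets Singleton bound).


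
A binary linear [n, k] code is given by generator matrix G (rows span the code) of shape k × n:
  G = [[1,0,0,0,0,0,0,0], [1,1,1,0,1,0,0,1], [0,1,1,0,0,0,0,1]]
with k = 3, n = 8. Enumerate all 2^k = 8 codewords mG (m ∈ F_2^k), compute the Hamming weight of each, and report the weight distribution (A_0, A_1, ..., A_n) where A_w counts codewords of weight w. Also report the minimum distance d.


Weight distribution: A_0 = 1, A_1 = 2, A_2 = 1, A_3 = 1, A_4 = 2, A_5 = 1. Minimum distance d = 1.

Enumerate all 2^3 = 8 messages m ∈ F_2^3.
For each, compute codeword c = mG in F_2^8, then tally its weight.
  m = 000 → c = 00000000, weight = 0.
  m = 100 → c = 10000000, weight = 1.
  m = 010 → c = 11101001, weight = 5.
  m = 110 → c = 01101001, weight = 4.
  m = 001 → c = 01100001, weight = 3.
  m = 101 → c = 11100001, weight = 4.
  m = 011 → c = 10001000, weight = 2.
  m = 111 → c = 00001000, weight = 1.
Tally weights:
  weight 0: 1 codewords.
  weight 1: 2 codewords.
  weight 2: 1 codewords.
  weight 3: 1 codewords.
  weight 4: 2 codewords.
  weight 5: 1 codewords.
Minimum distance d = smallest w > 0 with A_w > 0 = 1.
Sanity: Σ A_w = 8 = 2^3 = 8 ✓.


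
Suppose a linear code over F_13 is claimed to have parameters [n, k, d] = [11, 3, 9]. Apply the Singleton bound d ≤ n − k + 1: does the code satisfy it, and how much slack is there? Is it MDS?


Singleton RHS = n − k + 1 = 9, slack = 0, bound satisfied, MDS.

Singleton bound: d ≤ n − k + 1.
Here n = 11, k = 3, so n − k + 1 = 9.
Given d = 9, check d ≤ 9: YES.
Slack = (n − k + 1) − d = 0.
The code is MDS (slack = 0).
Description: the claimed parameters are [11, 3, 9]_13; such a code would be MDS (meets Singleton bound).


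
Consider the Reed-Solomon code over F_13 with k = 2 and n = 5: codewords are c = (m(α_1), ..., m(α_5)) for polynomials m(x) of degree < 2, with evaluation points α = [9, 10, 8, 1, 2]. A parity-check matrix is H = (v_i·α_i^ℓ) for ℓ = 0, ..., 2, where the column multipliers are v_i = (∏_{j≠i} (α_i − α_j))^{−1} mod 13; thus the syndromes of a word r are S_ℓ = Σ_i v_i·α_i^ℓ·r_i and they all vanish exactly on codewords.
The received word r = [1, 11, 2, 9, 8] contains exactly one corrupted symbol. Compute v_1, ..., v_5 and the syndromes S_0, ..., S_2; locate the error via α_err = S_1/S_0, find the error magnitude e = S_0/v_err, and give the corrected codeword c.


S = (11, 6, 8), error at position 2, error magnitude e = 11, c = [1, 0, 2, 9, 8].

Step 1: column multipliers v_i = (∏_{j≠i}(α_i − α_j))^{−1} mod 13.
  i = 1 (α = 9): (9−10)(9−8)(9−1)(9−2) = (−1)·1·8·7 = −56 ≡ 9, so v_1 = 9^{−1} = 3 (mod 13).
  i = 2 (α = 10): (10−9)(10−8)(10−1)(10−2) = 1·2·9·8 = 144 ≡ 1, so v_2 = 1^{−1} = 1 (mod 13).
  i = 3 (α = 8): (8−9)(8−10)(8−1)(8−2) = (−1)·(−2)·7·6 = 84 ≡ 6, so v_3 = 6^{−1} = 11 (mod 13).
  i = 4 (α = 1): (1−9)(1−10)(1−8)(1−2) = (−8)·(−9)·(−7)·(−1) = 504 ≡ 10, so v_4 = 10^{−1} = 4 (mod 13).
  i = 5 (α = 2): (2−9)(2−10)(2−8)(2−1) = (−7)·(−8)·(−6)·1 = −336 ≡ 2, so v_5 = 2^{−1} = 7 (mod 13).
  v = [3, 1, 11, 4, 7].
Step 2: syndromes of r = [1, 11, 2, 9, 8] (all sums mod 13).
  S_0 = Σ v_i r_i = 3·1 + 1·11 + 11·2 + 4·9 + 7·8 = 128 ≡ 11.
  S_1 = Σ v_i α_i r_i = 3·9·1 + 1·10·11 + 11·8·2 + 4·1·9 + 7·2·8 = 461 ≡ 6.
  α_i^2 mod 13 = [3, 9, 12, 1, 4].
  S_2 = Σ v_i α_i^2 r_i = 3·3·1 + 1·9·11 + 11·12·2 + 4·1·9 + 7·4·8 = 632 ≡ 8.
  S = (11, 6, 8) ≠ 0, so r is not a codeword (an error is present).
Step 3: locate the error. For a single error e at position i, S_ℓ = v_i·e·α_i^ℓ, so α_err = S_1/S_0.
  S_0^{−1} = 11^{−1} = 6 (mod 13), so α_err = 6·6 = 36 ≡ 10 = α_2. Error position i = 2.
  Consistency check: S_2/S_1 = 8·11 = 88 ≡ 10 = α_err ✓ (single-error assumption holds).
Step 4: error magnitude e = S_0/v_2 = S_0·∏_{j≠2}(α_2 − α_j) = 11·1 = 11 ≡ 11 (mod 13).
Step 5: correct position 2: c_2 = r_2 − e = 11 − 11 ≡ 0 (mod 13). Hence c = [1, 0, 2, 9, 8].
  Check: interpolating c through the α_i gives m(x) = 10 + 12·x (degree < 2) with m(α_i) = c_i for every i, so c is indeed a codeword.


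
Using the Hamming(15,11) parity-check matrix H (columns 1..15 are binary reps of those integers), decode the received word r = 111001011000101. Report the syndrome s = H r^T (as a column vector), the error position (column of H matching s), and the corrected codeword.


s = (0, 1, 0, 1)^T, error position = 5, corrected codeword c = 111011011000101

Compute s = H r^T mod 2 one row at a time:
  s_1 = 1 + 1 + 0 + 0 + 0 + 1 + 0 + 1 = 4 ≡ 0 (mod 2).
  s_2 = 0 + 0 + 1 + 0 + 0 + 1 + 0 + 1 = 3 ≡ 1 (mod 2).
  s_3 = 1 + 1 + 1 + 0 + 0 + 0 + 0 + 1 = 4 ≡ 0 (mod 2).
  s_4 = 1 + 1 + 0 + 0 + 1 + 0 + 1 + 1 = 5 ≡ 1 (mod 2).
s = (0, 1, 0, 1)^T — this equals column 5 of H (binary 0101), so error is at position 5.
Correct: flip bit 5 of r = 111001011000101 to get c = 111011011000101.


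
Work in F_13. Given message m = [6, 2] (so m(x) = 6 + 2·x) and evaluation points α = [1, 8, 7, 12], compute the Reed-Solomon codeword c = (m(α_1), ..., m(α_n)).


c = [8, 9, 7, 4]

Message polynomial: m(x) = 6 + 2·x (mod 13).
For each evaluation point α_i, compute m(α_i) mod 13:
  α_1 = 1: Horner steps 2 → 8, so m(1) = 8.
  α_2 = 8: Horner steps 2 → 9, so m(8) = 9.
  α_3 = 7: Horner steps 2 → 7, so m(7) = 7.
  α_4 = 12: Horner steps 2 → 4, so m(12) = 4.
Codeword c = [8, 9, 7, 4] ∈ F_13^4.


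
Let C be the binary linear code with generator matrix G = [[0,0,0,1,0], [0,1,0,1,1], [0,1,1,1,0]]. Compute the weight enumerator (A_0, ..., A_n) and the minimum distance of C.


Weight distribution: A_0 = 1, A_1 = 1, A_2 = 3, A_3 = 3. Minimum distance d = 1.

Enumerate all 2^3 = 8 messages m ∈ F_2^3.
For each, compute codeword c = mG in F_2^5, then tally its weight.
  m = 000 → c = 00000, weight = 0.
  m = 100 → c = 00010, weight = 1.
  m = 010 → c = 01011, weight = 3.
  m = 110 → c = 01001, weight = 2.
  m = 001 → c = 01110, weight = 3.
  m = 101 → c = 01100, weight = 2.
  m = 011 → c = 00101, weight = 2.
  m = 111 → c = 00111, weight = 3.
Tally weights:
  weight 0: 1 codewords.
  weight 1: 1 codewords.
  weight 2: 3 codewords.
  weight 3: 3 codewords.
Minimum distance d = smallest w > 0 with A_w > 0 = 1.
Sanity: Σ A_w = 8 = 2^3 = 8 ✓.


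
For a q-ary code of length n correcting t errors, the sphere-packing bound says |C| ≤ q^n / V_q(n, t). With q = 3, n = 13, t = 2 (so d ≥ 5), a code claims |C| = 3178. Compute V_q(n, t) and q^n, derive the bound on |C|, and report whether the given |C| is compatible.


V_q(n, t) = 339, q^n = 1594323, Hamming bound = 4703, |C| = 3178 ≤ bound (satisfied).

Step 1: Compute V_q(n, t) = Σ_{j=0}^2 C(n, j) (q−1)^j.
  j = 0: C(13,0)·(2)^0 = 1·1 = 1.
  j = 1: C(13,1)·(2)^1 = 13·2 = 26.
  j = 2: C(13,2)·(2)^2 = 78·4 = 312.
  V_q(n, t) = 1 + 26 + 312 = 339.
Step 2: q^n = 3^13 = 1594323.
Step 3: Hamming bound ⌊q^n / V_q(n,t)⌋ = ⌊1594323/339⌋ = 4703.
Step 4: Compare |C| = 3178 to 4703: satisfied.
The claimed |C| lies below the Hamming bound.


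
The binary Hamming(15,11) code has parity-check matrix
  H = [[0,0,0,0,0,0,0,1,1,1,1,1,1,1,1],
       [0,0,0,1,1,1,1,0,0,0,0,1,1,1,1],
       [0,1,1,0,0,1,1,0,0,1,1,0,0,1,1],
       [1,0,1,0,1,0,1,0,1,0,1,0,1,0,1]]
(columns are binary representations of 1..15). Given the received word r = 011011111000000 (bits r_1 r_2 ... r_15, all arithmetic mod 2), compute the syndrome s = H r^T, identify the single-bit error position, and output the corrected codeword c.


s = (0, 1, 0, 0)^T, error position = 4, corrected codeword c = 011111111000000

Compute s = H r^T mod 2 one row at a time:
  s_1 = 1 + 1 + 0 + 0 + 0 + 0 + 0 + 0 = 2 ≡ 0 (mod 2).
  s_2 = 0 + 1 + 1 + 1 + 0 + 0 + 0 + 0 = 3 ≡ 1 (mod 2).
  s_3 = 1 + 1 + 1 + 1 + 0 + 0 + 0 + 0 = 4 ≡ 0 (mod 2).
  s_4 = 0 + 1 + 1 + 1 + 1 + 0 + 0 + 0 = 4 ≡ 0 (mod 2).
s = (0, 1, 0, 0)^T — this equals column 4 of H (binary 0100), so error is at position 4.
Correct: flip bit 4 of r = 011011111000000 to get c = 011111111000000.


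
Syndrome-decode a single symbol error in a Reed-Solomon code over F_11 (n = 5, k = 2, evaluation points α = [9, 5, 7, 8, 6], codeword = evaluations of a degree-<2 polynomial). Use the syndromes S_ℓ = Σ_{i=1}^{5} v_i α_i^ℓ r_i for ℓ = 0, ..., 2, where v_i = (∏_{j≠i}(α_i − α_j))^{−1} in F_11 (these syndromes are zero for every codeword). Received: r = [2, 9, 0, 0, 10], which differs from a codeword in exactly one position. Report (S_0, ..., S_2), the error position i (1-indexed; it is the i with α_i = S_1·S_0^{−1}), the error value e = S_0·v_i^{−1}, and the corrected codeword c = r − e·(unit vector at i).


S = (2, 5, 7), error at position 4, error magnitude e = 10, c = [2, 9, 0, 1, 10].

Step 1: column multipliers v_i = (∏_{j≠i}(α_i − α_j))^{−1} mod 11.
  i = 1 (α = 9): (9−5)(9−7)(9−8)(9−6) = 4·2·1·3 = 24 ≡ 2, so v_1 = 2^{−1} = 6 (mod 11).
  i = 2 (α = 5): (5−9)(5−7)(5−8)(5−6) = (−4)·(−2)·(−3)·(−1) = 24 ≡ 2, so v_2 = 2^{−1} = 6 (mod 11).
  i = 3 (α = 7): (7−9)(7−5)(7−8)(7−6) = (−2)·2·(−1)·1 = 4 ≡ 4, so v_3 = 4^{−1} = 3 (mod 11).
  i = 4 (α = 8): (8−9)(8−5)(8−7)(8−6) = (−1)·3·1·2 = −6 ≡ 5, so v_4 = 5^{−1} = 9 (mod 11).
  i = 5 (α = 6): (6−9)(6−5)(6−7)(6−8) = (−3)·1·(−1)·(−2) = −6 ≡ 5, so v_5 = 5^{−1} = 9 (mod 11).
  v = [6, 6, 3, 9, 9].
Step 2: syndromes of r = [2, 9, 0, 0, 10] (all sums mod 11).
  S_0 = Σ v_i r_i = 6·2 + 6·9 + 3·0 + 9·0 + 9·10 = 156 ≡ 2.
  S_1 = Σ v_i α_i r_i = 6·9·2 + 6·5·9 + 3·7·0 + 9·8·0 + 9·6·10 = 918 ≡ 5.
  α_i^2 mod 11 = [4, 3, 5, 9, 3].
  S_2 = Σ v_i α_i^2 r_i = 6·4·2 + 6·3·9 + 3·5·0 + 9·9·0 + 9·3·10 = 480 ≡ 7.
  S = (2, 5, 7) ≠ 0, so r is not a codeword (an error is present).
Step 3: locate the error. For a single error e at position i, S_ℓ = v_i·e·α_i^ℓ, so α_err = S_1/S_0.
  S_0^{−1} = 2^{−1} = 6 (mod 11), so α_err = 5·6 = 30 ≡ 8 = α_4. Error position i = 4.
  Consistency check: S_2/S_1 = 7·9 = 63 ≡ 8 = α_err ✓ (single-error assumption holds).
Step 4: error magnitude e = S_0/v_4 = S_0·∏_{j≠4}(α_4 − α_j) = 2·5 = 10 ≡ 10 (mod 11).
Step 5: correct position 4: c_4 = r_4 − e = 0 − 10 ≡ 1 (mod 11). Hence c = [2, 9, 0, 1, 10].
  Check: interpolating c through the α_i gives m(x) = 4 + 1·x (degree < 2) with m(α_i) = c_i for every i, so c is indeed a codeword.


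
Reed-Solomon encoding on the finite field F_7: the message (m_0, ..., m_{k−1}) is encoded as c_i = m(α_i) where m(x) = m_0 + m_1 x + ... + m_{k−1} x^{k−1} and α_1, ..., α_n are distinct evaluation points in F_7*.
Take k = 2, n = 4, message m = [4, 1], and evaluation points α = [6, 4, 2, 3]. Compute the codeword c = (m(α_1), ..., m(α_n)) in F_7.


c = [3, 1, 6, 0]

Message polynomial: m(x) = 4 + 1·x (mod 7).
For each evaluation point α_i, compute m(α_i) mod 7:
  α_1 = 6: Horner steps 1 → 3, so m(6) = 3.
  α_2 = 4: Horner steps 1 → 1, so m(4) = 1.
  α_3 = 2: Horner steps 1 → 6, so m(2) = 6.
  α_4 = 3: Horner steps 1 → 0, so m(3) = 0.
Codeword c = [3, 1, 6, 0] ∈ F_7^4.


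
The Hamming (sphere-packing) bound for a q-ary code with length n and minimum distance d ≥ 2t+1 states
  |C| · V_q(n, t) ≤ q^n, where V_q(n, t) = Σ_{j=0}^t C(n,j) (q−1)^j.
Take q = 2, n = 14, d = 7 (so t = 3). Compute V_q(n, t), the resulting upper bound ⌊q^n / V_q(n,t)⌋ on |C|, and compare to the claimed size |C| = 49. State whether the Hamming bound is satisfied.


V_q(n, t) = 470, q^n = 16384, Hamming bound = 34, |C| = 49 > bound (violated).

Step 1: Compute V_q(n, t) = Σ_{j=0}^3 C(n, j) (q−1)^j.
  j = 0: C(14,0)·(1)^0 = 1·1 = 1.
  j = 1: C(14,1)·(1)^1 = 14·1 = 14.
  j = 2: C(14,2)·(1)^2 = 91·1 = 91.
  j = 3: C(14,3)·(1)^3 = 364·1 = 364.
  V_q(n, t) = 1 + 14 + 91 + 364 = 470.
Step 2: q^n = 2^14 = 16384.
Step 3: Hamming bound ⌊q^n / V_q(n,t)⌋ = ⌊16384/470⌋ = 34.
Step 4: Compare |C| = 49 to 34: violated.
The claimed |C| lies above the Hamming bound, so no 2-ary code of length 14 with d ≥ 7 can have 49 codewords.


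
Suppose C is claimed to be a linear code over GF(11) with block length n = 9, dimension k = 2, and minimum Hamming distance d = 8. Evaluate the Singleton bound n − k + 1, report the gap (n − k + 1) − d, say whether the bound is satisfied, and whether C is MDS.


Singleton RHS = n − k + 1 = 8, slack = 0, bound satisfied, MDS.

Singleton bound: d ≤ n − k + 1.
Here n = 9, k = 2, so n − k + 1 = 8.
Given d = 8, check d ≤ 8: YES.
Slack = (n − k + 1) − d = 0.
The code is MDS (slack = 0).
Description: the claimed parameters are [9, 2, 8]_11; such a code would be MDS (meets Singleton bound).


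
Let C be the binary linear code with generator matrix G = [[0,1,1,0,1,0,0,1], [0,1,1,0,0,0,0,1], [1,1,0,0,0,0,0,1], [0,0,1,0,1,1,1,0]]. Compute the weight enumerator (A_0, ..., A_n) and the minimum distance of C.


Weight distribution: A_0 = 1, A_1 = 1, A_2 = 1, A_3 = 5, A_4 = 5, A_5 = 1, A_6 = 1, A_7 = 1. Minimum distance d = 1.

Enumerate all 2^4 = 16 messages m ∈ F_2^4.
For each, compute codeword c = mG in F_2^8, then tally its weight.
  m = 0000 → c = 00000000, weight = 0.
  m = 1000 → c = 01101001, weight = 4.
  m = 0100 → c = 01100001, weight = 3.
  m = 1100 → c = 00001000, weight = 1.
  m = 0010 → c = 11000001, weight = 3.
  m = 1010 → c = 10101000, weight = 3.
  m = 0110 → c = 10100000, weight = 2.
  m = 1110 → c = 11001001, weight = 4.
  m = 0001 → c = 00101110, weight = 4.
  m = 1001 → c = 01000111, weight = 4.
  m = 0101 → c = 01001111, weight = 5.
  m = 1101 → c = 00100110, weight = 3.
  m = 0011 → c = 11101111, weight = 7.
  m = 1011 → c = 10000110, weight = 3.
  m = 0111 → c = 10001110, weight = 4.
  m = 1111 → c = 11100111, weight = 6.
Tally weights:
  weight 0: 1 codewords.
  weight 1: 1 codewords.
  weight 2: 1 codewords.
  weight 3: 5 codewords.
  weight 4: 5 codewords.
  weight 5: 1 codewords.
  weight 6: 1 codewords.
  weight 7: 1 codewords.
Minimum distance d = smallest w > 0 with A_w > 0 = 1.
Sanity: Σ A_w = 16 = 2^4 = 16 ✓.


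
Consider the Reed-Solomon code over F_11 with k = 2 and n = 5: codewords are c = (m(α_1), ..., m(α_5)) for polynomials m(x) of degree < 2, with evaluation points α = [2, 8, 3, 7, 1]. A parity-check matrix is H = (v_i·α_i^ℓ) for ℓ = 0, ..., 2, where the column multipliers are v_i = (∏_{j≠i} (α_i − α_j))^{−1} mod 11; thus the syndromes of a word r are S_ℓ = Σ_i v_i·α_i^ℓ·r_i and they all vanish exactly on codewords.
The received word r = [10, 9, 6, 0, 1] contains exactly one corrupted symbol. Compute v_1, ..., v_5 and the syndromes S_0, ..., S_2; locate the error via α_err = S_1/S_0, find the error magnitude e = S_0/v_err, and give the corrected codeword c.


S = (6, 7, 10), error at position 3, error magnitude e = 9, c = [10, 9, 8, 0, 1].

Step 1: column multipliers v_i = (∏_{j≠i}(α_i − α_j))^{−1} mod 11.
  i = 1 (α = 2): (2−8)(2−3)(2−7)(2−1) = (−6)·(−1)·(−5)·1 = −30 ≡ 3, so v_1 = 3^{−1} = 4 (mod 11).
  i = 2 (α = 8): (8−2)(8−3)(8−7)(8−1) = 6·5·1·7 = 210 ≡ 1, so v_2 = 1^{−1} = 1 (mod 11).
  i = 3 (α = 3): (3−2)(3−8)(3−7)(3−1) = 1·(−5)·(−4)·2 = 40 ≡ 7, so v_3 = 7^{−1} = 8 (mod 11).
  i = 4 (α = 7): (7−2)(7−8)(7−3)(7−1) = 5·(−1)·4·6 = −120 ≡ 1, so v_4 = 1^{−1} = 1 (mod 11).
  i = 5 (α = 1): (1−2)(1−8)(1−3)(1−7) = (−1)·(−7)·(−2)·(−6) = 84 ≡ 7, so v_5 = 7^{−1} = 8 (mod 11).
  v = [4, 1, 8, 1, 8].
Step 2: syndromes of r = [10, 9, 6, 0, 1] (all sums mod 11).
  S_0 = Σ v_i r_i = 4·10 + 1·9 + 8·6 + 1·0 + 8·1 = 105 ≡ 6.
  S_1 = Σ v_i α_i r_i = 4·2·10 + 1·8·9 + 8·3·6 + 1·7·0 + 8·1·1 = 304 ≡ 7.
  α_i^2 mod 11 = [4, 9, 9, 5, 1].
  S_2 = Σ v_i α_i^2 r_i = 4·4·10 + 1·9·9 + 8·9·6 + 1·5·0 + 8·1·1 = 681 ≡ 10.
  S = (6, 7, 10) ≠ 0, so r is not a codeword (an error is present).
Step 3: locate the error. For a single error e at position i, S_ℓ = v_i·e·α_i^ℓ, so α_err = S_1/S_0.
  S_0^{−1} = 6^{−1} = 2 (mod 11), so α_err = 7·2 = 14 ≡ 3 = α_3. Error position i = 3.
  Consistency check: S_2/S_1 = 10·8 = 80 ≡ 3 = α_err ✓ (single-error assumption holds).
Step 4: error magnitude e = S_0/v_3 = S_0·∏_{j≠3}(α_3 − α_j) = 6·7 = 42 ≡ 9 (mod 11).
Step 5: correct position 3: c_3 = r_3 − e = 6 − 9 ≡ 8 (mod 11). Hence c = [10, 9, 8, 0, 1].
  Check: interpolating c through the α_i gives m(x) = 3 + 9·x (degree < 2) with m(α_i) = c_i for every i, so c is indeed a codeword.


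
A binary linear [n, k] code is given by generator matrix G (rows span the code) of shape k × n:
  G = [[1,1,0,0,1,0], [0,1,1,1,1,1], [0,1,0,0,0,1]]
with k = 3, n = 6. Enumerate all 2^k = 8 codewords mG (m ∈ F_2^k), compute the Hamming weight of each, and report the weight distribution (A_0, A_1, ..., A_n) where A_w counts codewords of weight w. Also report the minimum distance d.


Weight distribution: A_0 = 1, A_2 = 1, A_3 = 3, A_4 = 2, A_5 = 1. Minimum distance d = 2.

Enumerate all 2^3 = 8 messages m ∈ F_2^3.
For each, compute codeword c = mG in F_2^6, then tally its weight.
  m = 000 → c = 000000, weight = 0.
  m = 100 → c = 110010, weight = 3.
  m = 010 → c = 011111, weight = 5.
  m = 110 → c = 101101, weight = 4.
  m = 001 → c = 010001, weight = 2.
  m = 101 → c = 100011, weight = 3.
  m = 011 → c = 001110, weight = 3.
  m = 111 → c = 111100, weight = 4.
Tally weights:
  weight 0: 1 codewords.
  weight 2: 1 codewords.
  weight 3: 3 codewords.
  weight 4: 2 codewords.
  weight 5: 1 codewords.
Minimum distance d = smallest w > 0 with A_w > 0 = 2.
Sanity: Σ A_w = 8 = 2^3 = 8 ✓.


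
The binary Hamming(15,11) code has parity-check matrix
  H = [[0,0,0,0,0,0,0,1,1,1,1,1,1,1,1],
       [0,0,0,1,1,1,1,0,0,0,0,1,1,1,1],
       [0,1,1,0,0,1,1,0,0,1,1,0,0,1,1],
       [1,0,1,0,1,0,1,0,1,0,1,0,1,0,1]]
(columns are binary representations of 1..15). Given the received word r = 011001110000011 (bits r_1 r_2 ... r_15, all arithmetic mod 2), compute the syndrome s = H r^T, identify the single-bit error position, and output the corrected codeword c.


s = (1, 0, 0, 1)^T, error position = 9, corrected codeword c = 011001111000011

Compute s = H r^T mod 2 one row at a time:
  s_1 = 1 + 0 + 0 + 0 + 0 + 0 + 1 + 1 = 3 ≡ 1 (mod 2).
  s_2 = 0 + 0 + 1 + 1 + 0 + 0 + 1 + 1 = 4 ≡ 0 (mod 2).
  s_3 = 1 + 1 + 1 + 1 + 0 + 0 + 1 + 1 = 6 ≡ 0 (mod 2).
  s_4 = 0 + 1 + 0 + 1 + 0 + 0 + 0 + 1 = 3 ≡ 1 (mod 2).
s = (1, 0, 0, 1)^T — this equals column 9 of H (binary 1001), so error is at position 9.
Correct: flip bit 9 of r = 011001110000011 to get c = 011001111000011.


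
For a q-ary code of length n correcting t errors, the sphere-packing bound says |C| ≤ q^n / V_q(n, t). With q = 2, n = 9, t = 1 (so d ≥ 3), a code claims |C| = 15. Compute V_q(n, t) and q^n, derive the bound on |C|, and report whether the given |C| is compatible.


V_q(n, t) = 10, q^n = 512, Hamming bound = 51, |C| = 15 ≤ bound (satisfied).

Step 1: Compute V_q(n, t) = Σ_{j=0}^1 C(n, j) (q−1)^j.
  j = 0: C(9,0)·(1)^0 = 1·1 = 1.
  j = 1: C(9,1)·(1)^1 = 9·1 = 9.
  V_q(n, t) = 1 + 9 = 10.
Step 2: q^n = 2^9 = 512.
Step 3: Hamming bound ⌊q^n / V_q(n,t)⌋ = ⌊512/10⌋ = 51.
Step 4: Compare |C| = 15 to 51: satisfied.
The claimed |C| lies below the Hamming bound.


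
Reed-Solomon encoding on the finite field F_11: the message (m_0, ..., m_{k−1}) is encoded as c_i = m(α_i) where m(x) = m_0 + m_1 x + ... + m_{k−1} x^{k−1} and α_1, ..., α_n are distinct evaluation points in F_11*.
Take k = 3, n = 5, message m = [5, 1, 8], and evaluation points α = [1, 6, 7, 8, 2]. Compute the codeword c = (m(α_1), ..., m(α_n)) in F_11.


c = [3, 2, 8, 8, 6]

Message polynomial: m(x) = 5 + 1·x + 8·x^2 (mod 11).
For each evaluation point α_i, compute m(α_i) mod 11:
  α_1 = 1: Horner steps 8 → 9 → 3, so m(1) = 3.
  α_2 = 6: Horner steps 8 → 5 → 2, so m(6) = 2.
  α_3 = 7: Horner steps 8 → 2 → 8, so m(7) = 8.
  α_4 = 8: Horner steps 8 → 10 → 8, so m(8) = 8.
  α_5 = 2: Horner steps 8 → 6 → 6, so m(2) = 6.
Codeword c = [3, 2, 8, 8, 6] ∈ F_11^5.


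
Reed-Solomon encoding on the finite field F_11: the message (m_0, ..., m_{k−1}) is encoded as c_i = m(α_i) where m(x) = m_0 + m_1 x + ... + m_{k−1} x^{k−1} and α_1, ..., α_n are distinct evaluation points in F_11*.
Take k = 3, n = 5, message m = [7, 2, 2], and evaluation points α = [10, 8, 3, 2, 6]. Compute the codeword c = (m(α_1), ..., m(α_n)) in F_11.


c = [7, 8, 9, 8, 3]

Message polynomial: m(x) = 7 + 2·x + 2·x^2 (mod 11).
For each evaluation point α_i, compute m(α_i) mod 11:
  α_1 = 10: Horner steps 2 → 0 → 7, so m(10) = 7.
  α_2 = 8: Horner steps 2 → 7 → 8, so m(8) = 8.
  α_3 = 3: Horner steps 2 → 8 → 9, so m(3) = 9.
  α_4 = 2: Horner steps 2 → 6 → 8, so m(2) = 8.
  α_5 = 6: Horner steps 2 → 3 → 3, so m(6) = 3.
Codeword c = [7, 8, 9, 8, 3] ∈ F_11^5.


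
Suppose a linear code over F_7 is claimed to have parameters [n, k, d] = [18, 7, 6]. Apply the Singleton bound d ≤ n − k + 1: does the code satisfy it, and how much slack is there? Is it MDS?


Singleton RHS = n − k + 1 = 12, slack = 6, bound satisfied, not MDS.

Singleton bound: d ≤ n − k + 1.
Here n = 18, k = 7, so n − k + 1 = 12.
Given d = 6, check d ≤ 12: YES.
Slack = (n − k + 1) − d = 6.
The code is NOT MDS (slack = 6 > 0).
Description: the claimed parameters are [18, 7, 6]_7; such a code would be non-MDS.


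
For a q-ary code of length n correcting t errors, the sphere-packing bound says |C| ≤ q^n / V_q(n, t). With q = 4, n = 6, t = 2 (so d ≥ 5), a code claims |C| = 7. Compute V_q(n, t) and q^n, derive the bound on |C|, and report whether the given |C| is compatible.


V_q(n, t) = 154, q^n = 4096, Hamming bound = 26, |C| = 7 ≤ bound (satisfied).

Step 1: Compute V_q(n, t) = Σ_{j=0}^2 C(n, j) (q−1)^j.
  j = 0: C(6,0)·(3)^0 = 1·1 = 1.
  j = 1: C(6,1)·(3)^1 = 6·3 = 18.
  j = 2: C(6,2)·(3)^2 = 15·9 = 135.
  V_q(n, t) = 1 + 18 + 135 = 154.
Step 2: q^n = 4^6 = 4096.
Step 3: Hamming bound ⌊q^n / V_q(n,t)⌋ = ⌊4096/154⌋ = 26.
Step 4: Compare |C| = 7 to 26: satisfied.
The claimed |C| lies below the Hamming bound.


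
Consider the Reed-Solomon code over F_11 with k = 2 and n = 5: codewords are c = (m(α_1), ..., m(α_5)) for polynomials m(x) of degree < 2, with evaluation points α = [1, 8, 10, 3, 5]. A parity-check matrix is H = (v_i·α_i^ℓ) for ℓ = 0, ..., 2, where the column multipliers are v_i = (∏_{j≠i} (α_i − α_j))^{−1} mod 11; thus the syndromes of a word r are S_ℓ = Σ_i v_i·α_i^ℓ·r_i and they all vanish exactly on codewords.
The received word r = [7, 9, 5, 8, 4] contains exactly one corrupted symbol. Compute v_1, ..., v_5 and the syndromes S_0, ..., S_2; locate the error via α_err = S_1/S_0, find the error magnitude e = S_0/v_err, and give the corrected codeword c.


S = (8, 8, 8), error at position 1, error magnitude e = 6, c = [1, 9, 5, 8, 4].

Step 1: column multipliers v_i = (∏_{j≠i}(α_i − α_j))^{−1} mod 11.
  i = 1 (α = 1): (1−8)(1−10)(1−3)(1−5) = (−7)·(−9)·(−2)·(−4) = 504 ≡ 9, so v_1 = 9^{−1} = 5 (mod 11).
  i = 2 (α = 8): (8−1)(8−10)(8−3)(8−5) = 7·(−2)·5·3 = −210 ≡ 10, so v_2 = 10^{−1} = 10 (mod 11).
  i = 3 (α = 10): (10−1)(10−8)(10−3)(10−5) = 9·2·7·5 = 630 ≡ 3, so v_3 = 3^{−1} = 4 (mod 11).
  i = 4 (α = 3): (3−1)(3−8)(3−10)(3−5) = 2·(−5)·(−7)·(−2) = −140 ≡ 3, so v_4 = 3^{−1} = 4 (mod 11).
  i = 5 (α = 5): (5−1)(5−8)(5−10)(5−3) = 4·(−3)·(−5)·2 = 120 ≡ 10, so v_5 = 10^{−1} = 10 (mod 11).
  v = [5, 10, 4, 4, 10].
Step 2: syndromes of r = [7, 9, 5, 8, 4] (all sums mod 11).
  S_0 = Σ v_i r_i = 5·7 + 10·9 + 4·5 + 4·8 + 10·4 = 217 ≡ 8.
  S_1 = Σ v_i α_i r_i = 5·1·7 + 10·8·9 + 4·10·5 + 4·3·8 + 10·5·4 = 1251 ≡ 8.
  α_i^2 mod 11 = [1, 9, 1, 9, 3].
  S_2 = Σ v_i α_i^2 r_i = 5·1·7 + 10·9·9 + 4·1·5 + 4·9·8 + 10·3·4 = 1273 ≡ 8.
  S = (8, 8, 8) ≠ 0, so r is not a codeword (an error is present).
Step 3: locate the error. For a single error e at position i, S_ℓ = v_i·e·α_i^ℓ, so α_err = S_1/S_0.
  S_0^{−1} = 8^{−1} = 7 (mod 11), so α_err = 8·7 = 56 ≡ 1 = α_1. Error position i = 1.
  Consistency check: S_2/S_1 = 8·7 = 56 ≡ 1 = α_err ✓ (single-error assumption holds).
Step 4: error magnitude e = S_0/v_1 = S_0·∏_{j≠1}(α_1 − α_j) = 8·9 = 72 ≡ 6 (mod 11).
Step 5: correct position 1: c_1 = r_1 − e = 7 − 6 ≡ 1 (mod 11). Hence c = [1, 9, 5, 8, 4].
  Check: interpolating c through the α_i gives m(x) = 3 + 9·x (degree < 2) with m(α_i) = c_i for every i, so c is indeed a codeword.


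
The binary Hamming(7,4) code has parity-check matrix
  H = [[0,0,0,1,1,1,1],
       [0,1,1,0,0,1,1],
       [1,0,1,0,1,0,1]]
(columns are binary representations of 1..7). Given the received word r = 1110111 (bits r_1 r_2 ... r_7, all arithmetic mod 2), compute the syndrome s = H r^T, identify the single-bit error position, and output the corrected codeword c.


s = (1, 0, 0)^T, error position = 4, corrected codeword c = 1111111

Compute s = H r^T mod 2 one row at a time:
  s_1 = 0 + 1 + 1 + 1 = 3 ≡ 1 (mod 2).
  s_2 = 1 + 1 + 1 + 1 = 4 ≡ 0 (mod 2).
  s_3 = 1 + 1 + 1 + 1 = 4 ≡ 0 (mod 2).
s = (1, 0, 0)^T — this equals column 4 of H (binary 100), so error is at position 4.
Correct: flip bit 4 of r = 1110111 to get c = 1111111.


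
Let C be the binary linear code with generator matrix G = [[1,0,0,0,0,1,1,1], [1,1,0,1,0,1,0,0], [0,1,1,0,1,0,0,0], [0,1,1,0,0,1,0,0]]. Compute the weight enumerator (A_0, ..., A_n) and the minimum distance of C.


Weight distribution: A_0 = 1, A_2 = 1, A_3 = 3, A_4 = 5, A_5 = 4, A_6 = 1, A_7 = 1. Minimum distance d = 2.

Enumerate all 2^4 = 16 messages m ∈ F_2^4.
For each, compute codeword c = mG in F_2^8, then tally its weight.
  m = 0000 → c = 00000000, weight = 0.
  m = 1000 → c = 10000111, weight = 4.
  m = 0100 → c = 11010100, weight = 4.
  m = 1100 → c = 01010011, weight = 4.
  m = 0010 → c = 01101000, weight = 3.
  m = 1010 → c = 11101111, weight = 7.
  m = 0110 → c = 10111100, weight = 5.
  m = 1110 → c = 00111011, weight = 5.
  m = 0001 → c = 01100100, weight = 3.
  m = 1001 → c = 11100011, weight = 5.
  m = 0101 → c = 10110000, weight = 3.
  m = 1101 → c = 00110111, weight = 5.
  m = 0011 → c = 00001100, weight = 2.
  m = 1011 → c = 10001011, weight = 4.
  m = 0111 → c = 11011000, weight = 4.
  m = 1111 → c = 01011111, weight = 6.
Tally weights:
  weight 0: 1 codewords.
  weight 2: 1 codewords.
  weight 3: 3 codewords.
  weight 4: 5 codewords.
  weight 5: 4 codewords.
  weight 6: 1 codewords.
  weight 7: 1 codewords.
Minimum distance d = smallest w > 0 with A_w > 0 = 2.
Sanity: Σ A_w = 16 = 2^4 = 16 ✓.


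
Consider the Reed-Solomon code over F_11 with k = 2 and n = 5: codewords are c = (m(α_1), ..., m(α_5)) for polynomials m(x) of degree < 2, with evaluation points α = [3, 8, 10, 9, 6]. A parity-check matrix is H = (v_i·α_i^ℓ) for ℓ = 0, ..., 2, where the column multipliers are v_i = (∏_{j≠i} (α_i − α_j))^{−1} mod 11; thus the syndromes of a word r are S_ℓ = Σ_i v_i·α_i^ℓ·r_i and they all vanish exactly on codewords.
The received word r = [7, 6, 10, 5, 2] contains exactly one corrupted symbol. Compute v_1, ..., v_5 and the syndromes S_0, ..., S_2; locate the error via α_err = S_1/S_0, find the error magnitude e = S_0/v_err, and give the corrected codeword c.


S = (2, 7, 8), error at position 4, error magnitude e = 8, c = [7, 6, 10, 8, 2].

Step 1: column multipliers v_i = (∏_{j≠i}(α_i − α_j))^{−1} mod 11.
  i = 1 (α = 3): (3−8)(3−10)(3−9)(3−6) = (−5)·(−7)·(−6)·(−3) = 630 ≡ 3, so v_1 = 3^{−1} = 4 (mod 11).
  i = 2 (α = 8): (8−3)(8−10)(8−9)(8−6) = 5·(−2)·(−1)·2 = 20 ≡ 9, so v_2 = 9^{−1} = 5 (mod 11).
  i = 3 (α = 10): (10−3)(10−8)(10−9)(10−6) = 7·2·1·4 = 56 ≡ 1, so v_3 = 1^{−1} = 1 (mod 11).
  i = 4 (α = 9): (9−3)(9−8)(9−10)(9−6) = 6·1·(−1)·3 = −18 ≡ 4, so v_4 = 4^{−1} = 3 (mod 11).
  i = 5 (α = 6): (6−3)(6−8)(6−10)(6−9) = 3·(−2)·(−4)·(−3) = −72 ≡ 5, so v_5 = 5^{−1} = 9 (mod 11).
  v = [4, 5, 1, 3, 9].
Step 2: syndromes of r = [7, 6, 10, 5, 2] (all sums mod 11).
  S_0 = Σ v_i r_i = 4·7 + 5·6 + 1·10 + 3·5 + 9·2 = 101 ≡ 2.
  S_1 = Σ v_i α_i r_i = 4·3·7 + 5·8·6 + 1·10·10 + 3·9·5 + 9·6·2 = 667 ≡ 7.
  α_i^2 mod 11 = [9, 9, 1, 4, 3].
  S_2 = Σ v_i α_i^2 r_i = 4·9·7 + 5·9·6 + 1·1·10 + 3·4·5 + 9·3·2 = 646 ≡ 8.
  S = (2, 7, 8) ≠ 0, so r is not a codeword (an error is present).
Step 3: locate the error. For a single error e at position i, S_ℓ = v_i·e·α_i^ℓ, so α_err = S_1/S_0.
  S_0^{−1} = 2^{−1} = 6 (mod 11), so α_err = 7·6 = 42 ≡ 9 = α_4. Error position i = 4.
  Consistency check: S_2/S_1 = 8·8 = 64 ≡ 9 = α_err ✓ (single-error assumption holds).
Step 4: error magnitude e = S_0/v_4 = S_0·∏_{j≠4}(α_4 − α_j) = 2·4 = 8 ≡ 8 (mod 11).
Step 5: correct position 4: c_4 = r_4 − e = 5 − 8 ≡ 8 (mod 11). Hence c = [7, 6, 10, 8, 2].
  Check: interpolating c through the α_i gives m(x) = 1 + 2·x (degree < 2) with m(α_i) = c_i for every i, so c is indeed a codeword.
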